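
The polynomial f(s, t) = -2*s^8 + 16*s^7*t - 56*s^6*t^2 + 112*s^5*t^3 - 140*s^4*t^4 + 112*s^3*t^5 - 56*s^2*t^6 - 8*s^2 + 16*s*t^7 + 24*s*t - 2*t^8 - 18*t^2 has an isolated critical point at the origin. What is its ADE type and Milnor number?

The Hessian of f at 0 is [[-16, 24], [24, -36]] with rank 1, so corank 1. A Groebner basis of the Jacobian ideal J(f) in C{s,t} is {t^7, s - 3*t/2}; counting standard monomials gives mu = 7. Corank 1: A-series; mu = 7 gives A_7.

Type A7, Milnor number mu = 7.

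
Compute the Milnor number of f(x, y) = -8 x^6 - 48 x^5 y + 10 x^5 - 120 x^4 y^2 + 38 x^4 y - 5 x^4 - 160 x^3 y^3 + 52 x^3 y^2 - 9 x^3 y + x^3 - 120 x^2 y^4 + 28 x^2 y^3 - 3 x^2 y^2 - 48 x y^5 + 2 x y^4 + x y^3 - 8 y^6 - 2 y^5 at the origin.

The Hessian of f at 0 has rank 0. Corank 2; j^3 = x^3 is a perfect cube, so E-series; the 4-jet and mu = 7 give E_7.

7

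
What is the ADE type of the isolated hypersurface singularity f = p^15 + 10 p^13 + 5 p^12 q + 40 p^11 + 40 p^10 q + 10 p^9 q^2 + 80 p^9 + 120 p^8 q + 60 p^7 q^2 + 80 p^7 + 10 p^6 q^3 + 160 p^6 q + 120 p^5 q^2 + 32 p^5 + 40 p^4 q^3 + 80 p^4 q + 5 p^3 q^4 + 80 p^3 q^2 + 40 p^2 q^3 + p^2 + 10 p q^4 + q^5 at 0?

The Hessian of f at 0 has rank 1. Corank 1: A-series; mu = 4 gives A_4.

A_4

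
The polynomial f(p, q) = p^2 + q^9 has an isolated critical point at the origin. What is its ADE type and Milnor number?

Type A8, Milnor number mu = 8.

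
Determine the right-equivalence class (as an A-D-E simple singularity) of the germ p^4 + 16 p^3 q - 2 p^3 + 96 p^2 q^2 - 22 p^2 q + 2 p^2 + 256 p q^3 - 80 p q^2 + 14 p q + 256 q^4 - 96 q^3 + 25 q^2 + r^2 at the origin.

A_{1}

The Hessian of f at 0 has rank 3. Corank 0: nondegenerate Morse point, so A_1.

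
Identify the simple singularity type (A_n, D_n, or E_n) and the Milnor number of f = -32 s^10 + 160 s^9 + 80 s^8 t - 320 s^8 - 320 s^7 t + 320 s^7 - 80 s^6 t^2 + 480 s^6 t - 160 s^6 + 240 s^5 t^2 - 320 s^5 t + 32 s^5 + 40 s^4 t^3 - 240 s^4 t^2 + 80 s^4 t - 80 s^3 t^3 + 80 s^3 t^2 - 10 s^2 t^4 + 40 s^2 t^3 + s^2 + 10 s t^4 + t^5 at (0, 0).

Type A4, Milnor number mu = 4.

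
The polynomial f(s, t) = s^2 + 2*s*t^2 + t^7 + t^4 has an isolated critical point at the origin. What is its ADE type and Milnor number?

The Hessian of f at 0 has rank 1. Corank 1: A-series; mu = 6 gives A_6.

Type A_6, Milnor number mu = 6.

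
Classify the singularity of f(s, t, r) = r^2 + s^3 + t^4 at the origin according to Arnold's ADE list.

E_{6}

The Hessian of f at 0 is [[0, 0, 0], [0, 0, 0], [0, 0, 2]] with rank 1, so corank 2. A Groebner basis of the Jacobian ideal J(f) in C{s,t,r} is {t^3, s^2, r}; counting standard monomials gives mu = 6. Corank 2; j^3 = s^3 is a perfect cube, so E-series; the 4-jet and mu = 6 give E_6.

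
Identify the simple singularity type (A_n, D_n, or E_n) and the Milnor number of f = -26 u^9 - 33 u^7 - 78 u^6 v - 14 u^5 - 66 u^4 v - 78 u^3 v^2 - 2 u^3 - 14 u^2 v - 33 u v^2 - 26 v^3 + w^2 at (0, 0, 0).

The Hessian of f at 0 has rank 1. Corank 2; j^3 = -(u + 2*v)*(2*u^2 + 10*u*v + 13*v^2) splits into three distinct lines over C (the quadratic factor has nonzero discriminant), so D_4.

Type D_4, Milnor number mu = 4.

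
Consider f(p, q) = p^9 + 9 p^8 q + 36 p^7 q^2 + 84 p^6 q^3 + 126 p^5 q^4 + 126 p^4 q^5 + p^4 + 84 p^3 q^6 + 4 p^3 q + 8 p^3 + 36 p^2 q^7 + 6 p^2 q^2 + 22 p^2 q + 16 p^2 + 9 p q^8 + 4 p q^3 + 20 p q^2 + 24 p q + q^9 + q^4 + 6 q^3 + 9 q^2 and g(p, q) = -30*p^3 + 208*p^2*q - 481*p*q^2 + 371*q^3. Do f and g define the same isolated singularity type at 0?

No.

The Hessian of f at 0 is [[32, 24], [24, 18]] with rank 1, so corank 1. A Groebner basis of the Jacobian ideal J(f) in C{p,q} is {-21504*p*q^2 - 294912*p*q - 917504*p + q^5 - 40*q^4 - 18944*q^3 - 235520*q^2 - 688128*q, p*q^3 + 40*p*q^2 + 384*p*q + 1024*p + 15*q^4/16 + 34*q^3 + 304*q^2 + 768*q, p^2 + 2*p*q + 4*p + q^2 + 3*q}; counting standard monomials gives mu = 8. Corank 1: A-series; mu = 8 gives A_8. The Hessian of g at 0 is [[0, 0], [0, 0]] with rank 0, so corank 2. A Groebner basis of the Jacobian ideal J(g) in C{p,q} is {q^3, p^2 - 11*q^2/2, p*q - 61*q^2/26}; counting standard monomials gives mu = 4. Corank 2; j^3 = -(3*p - 7*q)*(10*p^2 - 46*p*q + 53*q^2) splits into three distinct lines over C (the quadratic factor has nonzero discriminant), so D_4. f is A_8 but g is D_4, hence not right-equivalent.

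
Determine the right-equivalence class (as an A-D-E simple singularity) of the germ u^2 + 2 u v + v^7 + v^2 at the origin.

A_6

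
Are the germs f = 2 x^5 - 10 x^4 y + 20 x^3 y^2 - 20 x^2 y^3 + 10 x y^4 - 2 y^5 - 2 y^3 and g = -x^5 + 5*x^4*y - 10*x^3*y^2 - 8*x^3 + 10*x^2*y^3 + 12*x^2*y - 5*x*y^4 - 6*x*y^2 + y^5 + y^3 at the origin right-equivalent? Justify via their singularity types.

Yes.

The Hessian of f at 0 has rank 0. Corank 2; j^3 = -2*y^3 is a perfect cube, so E-series; the 5-jet and mu = 8 give E_8. The Hessian of g at 0 has rank 0. Corank 2; j^3 = -(2*x - y)^3 is a perfect cube, so E-series; the 5-jet and mu = 8 give E_8. Both have type E_8, hence right-equivalent.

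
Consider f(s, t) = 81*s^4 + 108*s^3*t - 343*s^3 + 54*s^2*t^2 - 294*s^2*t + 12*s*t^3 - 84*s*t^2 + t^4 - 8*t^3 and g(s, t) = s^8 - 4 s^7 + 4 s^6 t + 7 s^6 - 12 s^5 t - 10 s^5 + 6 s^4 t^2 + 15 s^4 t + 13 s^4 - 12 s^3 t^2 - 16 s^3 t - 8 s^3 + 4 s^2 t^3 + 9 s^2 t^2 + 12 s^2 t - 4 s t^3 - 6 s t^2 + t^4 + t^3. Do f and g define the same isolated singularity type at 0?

Yes.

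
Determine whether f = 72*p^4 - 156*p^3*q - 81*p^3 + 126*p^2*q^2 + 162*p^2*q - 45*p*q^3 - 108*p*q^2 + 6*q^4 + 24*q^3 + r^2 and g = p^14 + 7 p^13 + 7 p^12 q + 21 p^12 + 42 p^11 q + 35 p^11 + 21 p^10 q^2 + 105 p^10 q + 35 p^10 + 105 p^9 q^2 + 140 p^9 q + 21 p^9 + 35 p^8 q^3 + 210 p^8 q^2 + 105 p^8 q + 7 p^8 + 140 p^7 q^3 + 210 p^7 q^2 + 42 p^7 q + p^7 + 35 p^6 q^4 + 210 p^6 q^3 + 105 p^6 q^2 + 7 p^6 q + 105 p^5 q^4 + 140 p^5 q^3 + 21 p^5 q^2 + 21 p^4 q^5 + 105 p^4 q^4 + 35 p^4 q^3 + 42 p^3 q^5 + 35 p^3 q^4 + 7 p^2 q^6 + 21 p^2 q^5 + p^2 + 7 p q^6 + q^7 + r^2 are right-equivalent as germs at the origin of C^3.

No.

The Hessian of f at 0 has rank 1. Corank 2; j^3 = -3*(3*p - 2*q)^3 is a perfect cube, so E-series; the 4-jet and mu = 7 give E_7. The Hessian of g at 0 has rank 2. Corank 1: A-series; mu = 6 gives A_6. f is E_7 but g is A_6, hence not right-equivalent.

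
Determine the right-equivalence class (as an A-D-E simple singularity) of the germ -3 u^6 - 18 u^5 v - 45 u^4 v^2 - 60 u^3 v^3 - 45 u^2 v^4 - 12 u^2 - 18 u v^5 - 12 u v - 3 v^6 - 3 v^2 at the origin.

The Hessian of f at 0 is [[-24, -12], [-12, -6]] with rank 1, so corank 1. A Groebner basis of the Jacobian ideal J(f) in C{u,v} is {v^5, u + v/2}; counting standard monomials gives mu = 5. Corank 1: A-series; mu = 5 gives A_5.

A_5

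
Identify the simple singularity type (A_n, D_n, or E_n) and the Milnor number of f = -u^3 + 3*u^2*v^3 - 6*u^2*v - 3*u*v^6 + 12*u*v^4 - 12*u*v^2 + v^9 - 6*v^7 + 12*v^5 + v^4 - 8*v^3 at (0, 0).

Type E_{6}, Milnor number mu = 6.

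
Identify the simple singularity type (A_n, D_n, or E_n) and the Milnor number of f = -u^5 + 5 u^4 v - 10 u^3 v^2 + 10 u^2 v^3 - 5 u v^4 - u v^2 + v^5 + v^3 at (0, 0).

The Hessian of f at 0 has rank 0. Corank 2; j^3 = -v^2*(u - v) has shape L^2 M (L != M), so D-series; mu = 6 gives D_6.

Type D6, Milnor number mu = 6.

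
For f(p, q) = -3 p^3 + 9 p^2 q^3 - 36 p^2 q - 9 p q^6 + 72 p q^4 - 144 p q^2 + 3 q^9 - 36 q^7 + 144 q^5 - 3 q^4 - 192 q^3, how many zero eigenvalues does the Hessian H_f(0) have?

2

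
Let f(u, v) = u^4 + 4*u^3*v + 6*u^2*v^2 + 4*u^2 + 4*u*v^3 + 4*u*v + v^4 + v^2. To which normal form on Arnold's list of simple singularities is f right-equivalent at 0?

A_3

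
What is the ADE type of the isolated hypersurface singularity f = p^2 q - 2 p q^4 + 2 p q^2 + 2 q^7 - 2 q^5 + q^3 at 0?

The Hessian of f at 0 is [[0, 0], [0, 0]] with rank 0, so corank 2. A Groebner basis of the Jacobian ideal J(f) in C{p,q} is {p^2/6 + p*q^3 + 4*p*q/3 + 7*q^2/6, -p*q + q^4 - q^2, p^3 - 3*p*q^2 - 2*q^3, p^2*q + 2*p*q^2 + q^3}; counting standard monomials gives mu = 8. Corank 2; j^3 = q*(p + q)^2 has shape L^2 M (L != M), so D-series; mu = 8 gives D_8.

D_{8}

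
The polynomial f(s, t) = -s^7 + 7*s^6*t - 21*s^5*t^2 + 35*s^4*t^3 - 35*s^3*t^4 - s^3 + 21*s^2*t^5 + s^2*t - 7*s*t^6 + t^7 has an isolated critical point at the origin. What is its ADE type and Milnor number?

Type D_{8}, Milnor number mu = 8.

The Hessian of f at 0 has rank 0. Corank 2; j^3 = -s^2*(s - t) has shape L^2 M (L != M), so D-series; mu = 8 gives D_8.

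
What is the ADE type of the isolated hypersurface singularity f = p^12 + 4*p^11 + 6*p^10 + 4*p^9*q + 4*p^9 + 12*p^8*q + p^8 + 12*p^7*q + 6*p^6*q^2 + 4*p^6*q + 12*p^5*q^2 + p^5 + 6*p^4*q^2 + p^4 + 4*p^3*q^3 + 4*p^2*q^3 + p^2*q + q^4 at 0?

The Hessian of f at 0 has rank 0. Corank 2; j^3 = p^2*q has shape L^2 M (L != M), so D-series; mu = 5 gives D_5.

D_5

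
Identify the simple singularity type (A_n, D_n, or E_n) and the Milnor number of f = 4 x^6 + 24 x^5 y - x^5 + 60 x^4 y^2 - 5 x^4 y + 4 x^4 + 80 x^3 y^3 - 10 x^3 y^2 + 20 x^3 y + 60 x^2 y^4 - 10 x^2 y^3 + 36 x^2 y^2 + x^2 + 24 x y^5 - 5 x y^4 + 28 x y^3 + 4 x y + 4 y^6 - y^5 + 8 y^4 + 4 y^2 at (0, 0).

Type A4, Milnor number mu = 4.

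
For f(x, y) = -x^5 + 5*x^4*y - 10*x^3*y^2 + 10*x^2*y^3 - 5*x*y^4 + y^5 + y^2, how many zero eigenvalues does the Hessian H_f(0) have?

1

The Hessian at 0 is [[0, 0], [0, 2]] of rank 1; hence corank 1.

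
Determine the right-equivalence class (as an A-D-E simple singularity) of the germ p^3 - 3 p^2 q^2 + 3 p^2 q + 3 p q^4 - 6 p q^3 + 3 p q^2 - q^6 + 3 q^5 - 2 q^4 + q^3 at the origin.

E_6

The Hessian of f at 0 has rank 0. Corank 2; j^3 = (p + q)^3 is a perfect cube, so E-series; the 4-jet and mu = 6 give E_6.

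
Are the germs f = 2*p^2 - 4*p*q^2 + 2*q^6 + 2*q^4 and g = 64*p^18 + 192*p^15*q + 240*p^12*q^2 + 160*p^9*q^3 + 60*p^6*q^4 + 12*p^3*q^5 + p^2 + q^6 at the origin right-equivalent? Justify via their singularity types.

Yes.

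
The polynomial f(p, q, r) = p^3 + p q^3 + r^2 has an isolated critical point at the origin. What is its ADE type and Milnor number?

Type E_7, Milnor number mu = 7.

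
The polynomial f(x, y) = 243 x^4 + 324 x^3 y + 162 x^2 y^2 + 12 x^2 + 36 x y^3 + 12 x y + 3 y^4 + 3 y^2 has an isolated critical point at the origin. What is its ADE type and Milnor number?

Type A3, Milnor number mu = 3.

The Hessian of f at 0 has rank 1. Corank 1: A-series; mu = 3 gives A_3.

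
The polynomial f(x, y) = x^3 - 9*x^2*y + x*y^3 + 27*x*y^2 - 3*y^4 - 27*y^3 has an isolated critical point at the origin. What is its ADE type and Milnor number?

The Hessian of f at 0 is [[0, 0], [0, 0]] with rank 0, so corank 2. A Groebner basis of the Jacobian ideal J(f) in C{x,y} is {x^3 - 9*x^2*y - 162*x^2 + 972*x*y - 1458*y^2, 9*x^2 + x*y^2 - 54*x*y + 81*y^2, 3*x^2 - 18*x*y + y^3 + 27*y^2}; counting standard monomials gives mu = 7. Corank 2; j^3 = (x - 3*y)^3 is a perfect cube, so E-series; the 4-jet and mu = 7 give E_7.

Type E_{7}, Milnor number mu = 7.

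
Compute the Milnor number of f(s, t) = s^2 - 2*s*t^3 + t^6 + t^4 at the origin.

The Hessian of f at 0 has rank 1. Corank 1: A-series; mu = 3 gives A_3.

3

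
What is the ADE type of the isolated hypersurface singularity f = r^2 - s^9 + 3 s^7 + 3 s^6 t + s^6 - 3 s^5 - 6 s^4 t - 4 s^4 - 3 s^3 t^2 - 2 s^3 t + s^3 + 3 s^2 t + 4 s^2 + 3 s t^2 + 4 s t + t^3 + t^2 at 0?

A_{2}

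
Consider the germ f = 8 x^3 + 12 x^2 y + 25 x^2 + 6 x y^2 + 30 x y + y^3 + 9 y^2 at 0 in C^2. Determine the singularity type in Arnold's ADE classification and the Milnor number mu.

Type A2, Milnor number mu = 2.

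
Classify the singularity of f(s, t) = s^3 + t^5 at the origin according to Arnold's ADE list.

The Hessian of f at 0 is [[0, 0], [0, 0]] with rank 0, so corank 2. A Groebner basis of the Jacobian ideal J(f) in C{s,t} is {t^4, s^2}; counting standard monomials gives mu = 8. Corank 2; j^3 = s^3 is a perfect cube, so E-series; the 5-jet and mu = 8 give E_8.

E_8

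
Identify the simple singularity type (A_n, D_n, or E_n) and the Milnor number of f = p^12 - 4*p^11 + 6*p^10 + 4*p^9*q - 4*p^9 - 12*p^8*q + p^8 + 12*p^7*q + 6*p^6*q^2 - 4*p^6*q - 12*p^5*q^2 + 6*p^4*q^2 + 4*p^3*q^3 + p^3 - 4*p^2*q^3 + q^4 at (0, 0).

Type E6, Milnor number mu = 6.

The Hessian of f at 0 is [[0, 0], [0, 0]] with rank 0, so corank 2. A Groebner basis of the Jacobian ideal J(f) in C{p,q} is {q^3, p^2}; counting standard monomials gives mu = 6. Corank 2; j^3 = p^3 is a perfect cube, so E-series; the 4-jet and mu = 6 give E_6.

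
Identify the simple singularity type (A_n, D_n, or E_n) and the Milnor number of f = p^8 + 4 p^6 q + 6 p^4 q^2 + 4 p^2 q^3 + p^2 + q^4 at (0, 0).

Type A3, Milnor number mu = 3.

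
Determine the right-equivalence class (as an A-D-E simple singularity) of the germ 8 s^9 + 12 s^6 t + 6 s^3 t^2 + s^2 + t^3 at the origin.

A_{2}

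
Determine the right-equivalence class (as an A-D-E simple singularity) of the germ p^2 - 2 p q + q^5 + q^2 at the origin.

A_{4}

The Hessian of f at 0 has rank 1. Corank 1: A-series; mu = 4 gives A_4.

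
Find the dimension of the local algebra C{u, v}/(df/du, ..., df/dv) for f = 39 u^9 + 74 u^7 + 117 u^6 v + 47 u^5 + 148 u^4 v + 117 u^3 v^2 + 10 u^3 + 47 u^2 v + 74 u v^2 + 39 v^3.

The Hessian of f at 0 has rank 0. Corank 2; j^3 = (2*u + 3*v)*(5*u^2 + 16*u*v + 13*v^2) splits into three distinct lines over C (the quadratic factor has nonzero discriminant), so D_4.

4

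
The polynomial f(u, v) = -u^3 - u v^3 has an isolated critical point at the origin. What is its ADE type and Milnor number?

The Hessian of f at 0 is [[0, 0], [0, 0]] with rank 0, so corank 2. A Groebner basis of the Jacobian ideal J(f) in C{u,v} is {u^3, u*v^2, 3*u^2 + v^3}; counting standard monomials gives mu = 7. Corank 2; j^3 = -u^3 is a perfect cube, so E-series; the 4-jet and mu = 7 give E_7.

Type E7, Milnor number mu = 7.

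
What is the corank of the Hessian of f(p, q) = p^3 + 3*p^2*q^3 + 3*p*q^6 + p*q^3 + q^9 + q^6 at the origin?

Hessian at 0 has rank 0.

2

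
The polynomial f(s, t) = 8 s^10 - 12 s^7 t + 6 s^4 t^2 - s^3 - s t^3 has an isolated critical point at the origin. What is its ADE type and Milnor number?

Type E_{7}, Milnor number mu = 7.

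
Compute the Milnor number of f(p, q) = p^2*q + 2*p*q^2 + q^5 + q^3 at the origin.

6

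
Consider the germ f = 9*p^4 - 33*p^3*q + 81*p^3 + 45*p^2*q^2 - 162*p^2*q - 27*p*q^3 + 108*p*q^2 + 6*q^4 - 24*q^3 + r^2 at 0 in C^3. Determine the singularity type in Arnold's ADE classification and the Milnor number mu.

Type E_{7}, Milnor number mu = 7.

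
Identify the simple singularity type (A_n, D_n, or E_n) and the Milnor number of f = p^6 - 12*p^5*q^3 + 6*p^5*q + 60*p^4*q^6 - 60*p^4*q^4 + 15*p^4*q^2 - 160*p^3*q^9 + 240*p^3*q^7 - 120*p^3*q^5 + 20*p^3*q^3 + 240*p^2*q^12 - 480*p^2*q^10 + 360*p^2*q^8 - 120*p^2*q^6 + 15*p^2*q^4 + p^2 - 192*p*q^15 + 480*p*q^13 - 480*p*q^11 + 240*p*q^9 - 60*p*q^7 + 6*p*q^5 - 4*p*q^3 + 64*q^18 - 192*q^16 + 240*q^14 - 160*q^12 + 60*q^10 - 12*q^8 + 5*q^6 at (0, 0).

The Hessian of f at 0 has rank 1. Corank 1: A-series; mu = 5 gives A_5.

Type A_5, Milnor number mu = 5.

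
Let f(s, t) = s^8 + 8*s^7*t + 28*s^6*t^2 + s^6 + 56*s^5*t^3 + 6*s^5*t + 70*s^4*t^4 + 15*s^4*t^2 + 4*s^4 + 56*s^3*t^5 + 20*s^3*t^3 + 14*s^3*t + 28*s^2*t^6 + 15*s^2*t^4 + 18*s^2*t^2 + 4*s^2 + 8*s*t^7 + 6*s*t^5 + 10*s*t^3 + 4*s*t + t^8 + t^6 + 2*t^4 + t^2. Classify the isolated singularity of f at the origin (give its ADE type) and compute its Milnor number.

Type A7, Milnor number mu = 7.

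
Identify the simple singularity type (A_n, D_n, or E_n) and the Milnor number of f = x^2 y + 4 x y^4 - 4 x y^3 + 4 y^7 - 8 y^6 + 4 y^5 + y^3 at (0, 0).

Type D4, Milnor number mu = 4.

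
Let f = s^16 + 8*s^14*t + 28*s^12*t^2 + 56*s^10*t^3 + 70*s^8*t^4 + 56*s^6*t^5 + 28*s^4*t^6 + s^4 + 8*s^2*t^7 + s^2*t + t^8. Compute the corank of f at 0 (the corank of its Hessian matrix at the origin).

2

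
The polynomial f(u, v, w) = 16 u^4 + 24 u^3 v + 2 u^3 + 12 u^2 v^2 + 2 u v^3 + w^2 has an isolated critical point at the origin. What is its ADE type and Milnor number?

Type E_{7}, Milnor number mu = 7.

The Hessian of f at 0 has rank 1. Corank 2; j^3 = 2*u^3 is a perfect cube, so E-series; the 4-jet and mu = 7 give E_7.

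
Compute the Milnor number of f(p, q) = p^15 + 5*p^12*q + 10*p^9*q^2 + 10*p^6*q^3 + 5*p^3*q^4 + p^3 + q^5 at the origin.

The Hessian of f at 0 has rank 0. Corank 2; j^3 = p^3 is a perfect cube, so E-series; the 5-jet and mu = 8 give E_8.

8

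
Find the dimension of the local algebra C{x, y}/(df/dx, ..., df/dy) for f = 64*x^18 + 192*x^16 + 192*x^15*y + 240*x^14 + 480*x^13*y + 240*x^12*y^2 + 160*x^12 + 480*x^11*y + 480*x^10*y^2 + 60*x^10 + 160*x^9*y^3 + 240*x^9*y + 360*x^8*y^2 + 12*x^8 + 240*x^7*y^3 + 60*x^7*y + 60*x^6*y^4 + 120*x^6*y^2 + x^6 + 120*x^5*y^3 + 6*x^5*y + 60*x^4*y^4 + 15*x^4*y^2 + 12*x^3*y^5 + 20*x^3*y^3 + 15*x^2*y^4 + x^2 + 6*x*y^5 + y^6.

5

The Hessian of f at 0 is [[2, 0], [0, 0]] with rank 1, so corank 1. A Groebner basis of the Jacobian ideal J(f) in C{x,y} is {y^5, x}; counting standard monomials gives mu = 5. Corank 1: A-series; mu = 5 gives A_5.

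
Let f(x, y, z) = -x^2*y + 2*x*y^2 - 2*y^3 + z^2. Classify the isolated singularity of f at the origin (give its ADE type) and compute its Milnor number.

Type D4, Milnor number mu = 4.

The Hessian of f at 0 is [[0, 0, 0], [0, 0, 0], [0, 0, 2]] with rank 1, so corank 2. A Groebner basis of the Jacobian ideal J(f) in C{x,y,z} is {y^3, x^2 + 2*y^2, x*y - y^2, z}; counting standard monomials gives mu = 4. Corank 2; j^3 = -y*(x^2 - 2*x*y + 2*y^2) splits into three distinct lines over C (the quadratic factor has nonzero discriminant), so D_4.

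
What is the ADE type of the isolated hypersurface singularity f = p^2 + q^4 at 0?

The Hessian of f at 0 has rank 1. Corank 1: A-series; mu = 3 gives A_3.

A3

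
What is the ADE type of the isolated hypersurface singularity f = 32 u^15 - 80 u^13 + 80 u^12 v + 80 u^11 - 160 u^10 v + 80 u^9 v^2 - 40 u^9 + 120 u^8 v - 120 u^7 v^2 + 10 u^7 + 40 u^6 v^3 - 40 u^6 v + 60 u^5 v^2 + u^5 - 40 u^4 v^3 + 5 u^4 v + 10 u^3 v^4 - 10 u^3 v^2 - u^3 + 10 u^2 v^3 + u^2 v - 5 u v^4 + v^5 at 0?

The Hessian of f at 0 is [[0, 0], [0, 0]] with rank 0, so corank 2. A Groebner basis of the Jacobian ideal J(f) in C{u,v} is {u*v/5 + v^4, u*v^2, u^2 - u*v}; counting standard monomials gives mu = 6. Corank 2; j^3 = -u^2*(u - v) has shape L^2 M (L != M), so D-series; mu = 6 gives D_6.

D_{6}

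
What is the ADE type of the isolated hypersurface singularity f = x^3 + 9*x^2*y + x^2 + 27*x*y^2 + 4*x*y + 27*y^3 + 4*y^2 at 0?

A_{2}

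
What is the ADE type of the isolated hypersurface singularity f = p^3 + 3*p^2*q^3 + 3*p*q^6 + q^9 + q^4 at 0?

E_6

The Hessian of f at 0 has rank 0. Corank 2; j^3 = p^3 is a perfect cube, so E-series; the 4-jet and mu = 6 give E_6.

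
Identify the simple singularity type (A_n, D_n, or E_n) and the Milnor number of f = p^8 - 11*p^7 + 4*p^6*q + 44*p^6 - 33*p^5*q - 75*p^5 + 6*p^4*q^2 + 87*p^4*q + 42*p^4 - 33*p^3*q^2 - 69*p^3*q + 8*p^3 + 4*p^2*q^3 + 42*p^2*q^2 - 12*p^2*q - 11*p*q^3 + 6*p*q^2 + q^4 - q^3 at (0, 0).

Type E_{7}, Milnor number mu = 7.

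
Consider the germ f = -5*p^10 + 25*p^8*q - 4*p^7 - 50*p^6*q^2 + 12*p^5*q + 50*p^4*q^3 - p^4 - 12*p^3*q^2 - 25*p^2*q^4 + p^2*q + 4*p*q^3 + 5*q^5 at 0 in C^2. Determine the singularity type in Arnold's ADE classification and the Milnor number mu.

Type D6, Milnor number mu = 6.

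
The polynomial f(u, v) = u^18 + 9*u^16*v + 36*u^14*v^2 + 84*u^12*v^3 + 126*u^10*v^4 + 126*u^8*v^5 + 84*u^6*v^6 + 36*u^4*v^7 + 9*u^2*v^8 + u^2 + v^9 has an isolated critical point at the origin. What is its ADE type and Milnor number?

Type A_8, Milnor number mu = 8.

The Hessian of f at 0 has rank 1. Corank 1: A-series; mu = 8 gives A_8.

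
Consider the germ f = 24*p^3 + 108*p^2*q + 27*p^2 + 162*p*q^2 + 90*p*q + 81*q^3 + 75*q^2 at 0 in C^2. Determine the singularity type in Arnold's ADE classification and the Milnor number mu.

The Hessian of f at 0 is [[54, 90], [90, 150]] with rank 1, so corank 1. A Groebner basis of the Jacobian ideal J(f) in C{p,q} is {q^2, p + 5*q/3}; counting standard monomials gives mu = 2. Corank 1: A-series; mu = 2 gives A_2.

Type A2, Milnor number mu = 2.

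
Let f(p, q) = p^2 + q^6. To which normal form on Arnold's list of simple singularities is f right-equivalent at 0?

A_5

The Hessian of f at 0 has rank 1. Corank 1: A-series; mu = 5 gives A_5.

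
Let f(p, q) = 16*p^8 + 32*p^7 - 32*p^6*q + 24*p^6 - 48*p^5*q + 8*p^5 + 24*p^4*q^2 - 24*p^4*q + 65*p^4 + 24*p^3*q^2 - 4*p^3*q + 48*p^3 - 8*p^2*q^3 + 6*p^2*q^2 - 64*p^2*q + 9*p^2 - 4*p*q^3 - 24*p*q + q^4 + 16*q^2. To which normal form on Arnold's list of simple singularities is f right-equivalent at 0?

A3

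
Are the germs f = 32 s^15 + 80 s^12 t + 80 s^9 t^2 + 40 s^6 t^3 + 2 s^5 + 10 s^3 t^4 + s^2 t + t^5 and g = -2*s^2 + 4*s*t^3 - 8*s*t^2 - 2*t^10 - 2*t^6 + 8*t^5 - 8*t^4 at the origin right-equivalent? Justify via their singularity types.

The Hessian of f at 0 has rank 0. Corank 2; j^3 = s^2*t has shape L^2 M (L != M), so D-series; mu = 6 gives D_6. The Hessian of g at 0 has rank 1. Corank 1: A-series; mu = 9 gives A_9. f is D_6 but g is A_9, hence not right-equivalent.

No.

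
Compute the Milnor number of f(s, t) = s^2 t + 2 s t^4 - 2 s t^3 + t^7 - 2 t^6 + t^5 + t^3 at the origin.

The Hessian of f at 0 has rank 0. Corank 2; j^3 = t*(s^2 + t^2) splits into three distinct lines over C (the quadratic factor has nonzero discriminant), so D_4.

4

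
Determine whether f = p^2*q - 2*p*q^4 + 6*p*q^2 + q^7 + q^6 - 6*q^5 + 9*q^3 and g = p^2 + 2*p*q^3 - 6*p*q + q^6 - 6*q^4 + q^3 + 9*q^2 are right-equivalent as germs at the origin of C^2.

No.

The Hessian of f at 0 has rank 0. Corank 2; j^3 = q*(p + 3*q)^2 has shape L^2 M (L != M), so D-series; mu = 7 gives D_7. The Hessian of g at 0 has rank 1. Corank 1: A-series; mu = 2 gives A_2. f is D_7 but g is A_2, hence not right-equivalent.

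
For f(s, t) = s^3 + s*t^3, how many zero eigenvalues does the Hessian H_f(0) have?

2

The Hessian at 0 is [[0, 0], [0, 0]] of rank 0; hence corank 2.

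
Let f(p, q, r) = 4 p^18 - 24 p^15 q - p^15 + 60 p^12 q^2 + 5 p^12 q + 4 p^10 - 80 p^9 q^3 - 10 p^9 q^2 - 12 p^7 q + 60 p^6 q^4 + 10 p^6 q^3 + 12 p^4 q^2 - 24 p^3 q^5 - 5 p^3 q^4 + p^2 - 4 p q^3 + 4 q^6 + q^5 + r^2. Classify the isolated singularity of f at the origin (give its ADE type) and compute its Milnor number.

The Hessian of f at 0 is [[2, 0, 0], [0, 0, 0], [0, 0, 2]] with rank 2, so corank 1. A Groebner basis of the Jacobian ideal J(f) in C{p,q,r} is {-p/2 + q^3, p^2, p*q, r}; counting standard monomials gives mu = 4. Corank 1: A-series; mu = 4 gives A_4.

Type A4, Milnor number mu = 4.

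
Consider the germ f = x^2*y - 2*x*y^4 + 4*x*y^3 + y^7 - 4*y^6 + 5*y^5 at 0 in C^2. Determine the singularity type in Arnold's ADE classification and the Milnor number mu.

Type D_{6}, Milnor number mu = 6.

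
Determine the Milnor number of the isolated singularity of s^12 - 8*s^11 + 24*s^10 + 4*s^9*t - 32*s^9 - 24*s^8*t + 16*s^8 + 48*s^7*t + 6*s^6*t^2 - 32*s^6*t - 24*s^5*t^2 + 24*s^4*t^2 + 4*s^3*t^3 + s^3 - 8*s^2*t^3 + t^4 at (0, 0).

The Hessian of f at 0 has rank 0. Corank 2; j^3 = s^3 is a perfect cube, so E-series; the 4-jet and mu = 6 give E_6.

6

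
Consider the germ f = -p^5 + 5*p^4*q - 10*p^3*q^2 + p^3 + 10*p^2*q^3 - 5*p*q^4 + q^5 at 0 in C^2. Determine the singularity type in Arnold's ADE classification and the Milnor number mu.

Type E8, Milnor number mu = 8.

The Hessian of f at 0 has rank 0. Corank 2; j^3 = p^3 is a perfect cube, so E-series; the 5-jet and mu = 8 give E_8.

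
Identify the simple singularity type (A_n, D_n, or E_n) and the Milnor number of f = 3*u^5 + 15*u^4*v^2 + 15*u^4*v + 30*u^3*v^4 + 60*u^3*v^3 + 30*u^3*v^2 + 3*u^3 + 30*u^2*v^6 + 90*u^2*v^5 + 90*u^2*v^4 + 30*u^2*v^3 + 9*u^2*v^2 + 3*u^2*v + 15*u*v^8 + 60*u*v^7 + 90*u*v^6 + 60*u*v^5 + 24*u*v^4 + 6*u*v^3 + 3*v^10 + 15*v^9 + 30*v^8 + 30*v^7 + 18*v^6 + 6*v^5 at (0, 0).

Type D6, Milnor number mu = 6.

The Hessian of f at 0 has rank 0. Corank 2; j^3 = 3*u^2*(u + v) has shape L^2 M (L != M), so D-series; mu = 6 gives D_6.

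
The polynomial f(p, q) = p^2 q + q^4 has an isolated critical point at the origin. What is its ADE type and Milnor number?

The Hessian of f at 0 is [[0, 0], [0, 0]] with rank 0, so corank 2. A Groebner basis of the Jacobian ideal J(f) in C{p,q} is {p^3, p^2/4 + q^3, p*q}; counting standard monomials gives mu = 5. Corank 2; j^3 = p^2*q has shape L^2 M (L != M), so D-series; mu = 5 gives D_5.

Type D5, Milnor number mu = 5.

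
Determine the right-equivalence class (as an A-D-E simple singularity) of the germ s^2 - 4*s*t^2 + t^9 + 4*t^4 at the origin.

The Hessian of f at 0 has rank 1. Corank 1: A-series; mu = 8 gives A_8.

A_{8}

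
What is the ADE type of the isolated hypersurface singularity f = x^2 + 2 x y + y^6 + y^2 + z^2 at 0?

A5

The Hessian of f at 0 is [[2, 2, 0], [2, 2, 0], [0, 0, 2]] with rank 2, so corank 1. A Groebner basis of the Jacobian ideal J(f) in C{x,y,z} is {y^5, x + y, z}; counting standard monomials gives mu = 5. Corank 1: A-series; mu = 5 gives A_5.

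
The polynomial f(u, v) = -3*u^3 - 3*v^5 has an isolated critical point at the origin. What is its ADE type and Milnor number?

Type E8, Milnor number mu = 8.

The Hessian of f at 0 is [[0, 0], [0, 0]] with rank 0, so corank 2. A Groebner basis of the Jacobian ideal J(f) in C{u,v} is {v^4, u^2}; counting standard monomials gives mu = 8. Corank 2; j^3 = -3*u^3 is a perfect cube, so E-series; the 5-jet and mu = 8 give E_8.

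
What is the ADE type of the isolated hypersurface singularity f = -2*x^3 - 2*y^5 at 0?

E_{8}

The Hessian of f at 0 has rank 0. Corank 2; j^3 = -2*x^3 is a perfect cube, so E-series; the 5-jet and mu = 8 give E_8.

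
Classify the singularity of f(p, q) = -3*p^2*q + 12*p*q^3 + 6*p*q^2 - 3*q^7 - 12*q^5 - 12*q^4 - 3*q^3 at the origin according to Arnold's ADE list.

D_8

The Hessian of f at 0 is [[0, 0], [0, 0]] with rank 0, so corank 2. A Groebner basis of the Jacobian ideal J(f) in C{p,q} is {p^2*q^2 - p^2*q + 4*p^2/7 + 5*p*q^2/14 - 23*p*q/28 + q^2/4, p^3 - 3*p^2*q + 8*p^2/7 + 5*p*q^2/7 - 23*p*q/14 + q^2/2, -p*q/2 + q^3 + q^2/2}; counting standard monomials gives mu = 8. Corank 2; j^3 = -3*q*(p - q)^2 has shape L^2 M (L != M), so D-series; mu = 8 gives D_8.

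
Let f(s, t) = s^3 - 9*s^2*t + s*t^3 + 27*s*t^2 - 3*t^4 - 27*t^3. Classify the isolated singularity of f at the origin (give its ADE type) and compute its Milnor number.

The Hessian of f at 0 is [[0, 0], [0, 0]] with rank 0, so corank 2. A Groebner basis of the Jacobian ideal J(f) in C{s,t} is {s^3 - 9*s^2*t - 162*s^2 + 972*s*t - 1458*t^2, 9*s^2 + s*t^2 - 54*s*t + 81*t^2, 3*s^2 - 18*s*t + t^3 + 27*t^2}; counting standard monomials gives mu = 7. Corank 2; j^3 = (s - 3*t)^3 is a perfect cube, so E-series; the 4-jet and mu = 7 give E_7.

Type E_{7}, Milnor number mu = 7.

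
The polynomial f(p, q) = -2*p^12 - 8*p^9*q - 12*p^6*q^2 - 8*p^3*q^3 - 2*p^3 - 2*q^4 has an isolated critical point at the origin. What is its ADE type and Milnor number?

Type E_6, Milnor number mu = 6.

The Hessian of f at 0 is [[0, 0], [0, 0]] with rank 0, so corank 2. A Groebner basis of the Jacobian ideal J(f) in C{p,q} is {q^3, p^2}; counting standard monomials gives mu = 6. Corank 2; j^3 = -2*p^3 is a perfect cube, so E-series; the 4-jet and mu = 6 give E_6.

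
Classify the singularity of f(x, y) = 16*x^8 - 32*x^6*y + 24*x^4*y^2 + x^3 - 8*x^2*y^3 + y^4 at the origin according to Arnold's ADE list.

E_6

The Hessian of f at 0 is [[0, 0], [0, 0]] with rank 0, so corank 2. A Groebner basis of the Jacobian ideal J(f) in C{x,y} is {y^3, x^2}; counting standard monomials gives mu = 6. Corank 2; j^3 = x^3 is a perfect cube, so E-series; the 4-jet and mu = 6 give E_6.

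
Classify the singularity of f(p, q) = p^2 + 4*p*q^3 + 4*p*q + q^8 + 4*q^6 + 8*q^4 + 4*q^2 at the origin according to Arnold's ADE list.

The Hessian of f at 0 has rank 1. Corank 1: A-series; mu = 7 gives A_7.

A7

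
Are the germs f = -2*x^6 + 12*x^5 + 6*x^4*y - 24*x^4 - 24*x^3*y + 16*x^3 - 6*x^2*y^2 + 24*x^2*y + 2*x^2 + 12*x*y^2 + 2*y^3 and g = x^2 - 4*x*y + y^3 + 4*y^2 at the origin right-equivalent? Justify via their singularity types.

The Hessian of f at 0 is [[4, 0], [0, 0]] with rank 1, so corank 1. A Groebner basis of the Jacobian ideal J(f) in C{x,y} is {y^2, x}; counting standard monomials gives mu = 2. Corank 1: A-series; mu = 2 gives A_2. The Hessian of g at 0 is [[2, -4], [-4, 8]] with rank 1, so corank 1. A Groebner basis of the Jacobian ideal J(g) in C{x,y} is {y^2, x - 2*y}; counting standard monomials gives mu = 2. Corank 1: A-series; mu = 2 gives A_2. Both have type A_2, hence right-equivalent.

Yes.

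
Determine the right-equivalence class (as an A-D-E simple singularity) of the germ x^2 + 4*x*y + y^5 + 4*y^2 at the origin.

A_{4}

The Hessian of f at 0 is [[2, 4], [4, 8]] with rank 1, so corank 1. A Groebner basis of the Jacobian ideal J(f) in C{x,y} is {y^4, x + 2*y}; counting standard monomials gives mu = 4. Corank 1: A-series; mu = 4 gives A_4.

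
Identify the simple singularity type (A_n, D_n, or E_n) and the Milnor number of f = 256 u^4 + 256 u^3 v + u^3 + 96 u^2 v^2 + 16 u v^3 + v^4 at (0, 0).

The Hessian of f at 0 is [[0, 0], [0, 0]] with rank 0, so corank 2. A Groebner basis of the Jacobian ideal J(f) in C{u,v} is {v^4, u*v^2 + v^3/12, u^2}; counting standard monomials gives mu = 6. Corank 2; j^3 = u^3 is a perfect cube, so E-series; the 4-jet and mu = 6 give E_6.

Type E_6, Milnor number mu = 6.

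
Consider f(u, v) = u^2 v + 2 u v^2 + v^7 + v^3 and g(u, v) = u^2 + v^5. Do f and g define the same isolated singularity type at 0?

No.

The Hessian of f at 0 is [[0, 0], [0, 0]] with rank 0, so corank 2. A Groebner basis of the Jacobian ideal J(f) in C{u,v} is {u^2/7 + v^6 - v^2/7, u^3 + v^3, u*v + v^2}; counting standard monomials gives mu = 8. Corank 2; j^3 = v*(u + v)^2 has shape L^2 M (L != M), so D-series; mu = 8 gives D_8. The Hessian of g at 0 is [[2, 0], [0, 0]] with rank 1, so corank 1. A Groebner basis of the Jacobian ideal J(g) in C{u,v} is {v^4, u}; counting standard monomials gives mu = 4. Corank 1: A-series; mu = 4 gives A_4. f is D_8 but g is A_4, hence not right-equivalent.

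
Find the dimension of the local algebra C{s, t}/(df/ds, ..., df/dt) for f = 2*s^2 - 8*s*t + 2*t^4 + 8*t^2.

3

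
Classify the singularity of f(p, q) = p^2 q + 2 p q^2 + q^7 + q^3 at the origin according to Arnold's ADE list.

D8

The Hessian of f at 0 has rank 0. Corank 2; j^3 = q*(p + q)^2 has shape L^2 M (L != M), so D-series; mu = 8 gives D_8.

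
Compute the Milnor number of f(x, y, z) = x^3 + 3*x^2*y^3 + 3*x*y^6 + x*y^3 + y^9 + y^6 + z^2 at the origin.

7

The Hessian of f at 0 is [[0, 0, 0], [0, 0, 0], [0, 0, 2]] with rank 1, so corank 2. A Groebner basis of the Jacobian ideal J(f) in C{x,y,z} is {x^3, x*y^2, 3*x^2 + y^3, z}; counting standard monomials gives mu = 7. Corank 2; j^3 = x^3 is a perfect cube, so E-series; the 4-jet and mu = 7 give E_7.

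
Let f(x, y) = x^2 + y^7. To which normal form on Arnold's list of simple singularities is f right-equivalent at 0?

The Hessian of f at 0 has rank 1. Corank 1: A-series; mu = 6 gives A_6.

A_6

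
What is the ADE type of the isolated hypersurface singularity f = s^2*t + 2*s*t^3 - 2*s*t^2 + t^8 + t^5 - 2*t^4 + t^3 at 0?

D9

The Hessian of f at 0 has rank 0. Corank 2; j^3 = t*(s - t)^2 has shape L^2 M (L != M), so D-series; mu = 9 gives D_9.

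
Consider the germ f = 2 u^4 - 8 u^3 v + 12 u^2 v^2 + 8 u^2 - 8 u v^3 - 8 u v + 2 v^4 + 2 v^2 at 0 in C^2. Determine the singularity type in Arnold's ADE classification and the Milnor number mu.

The Hessian of f at 0 has rank 1. Corank 1: A-series; mu = 3 gives A_3.

Type A_3, Milnor number mu = 3.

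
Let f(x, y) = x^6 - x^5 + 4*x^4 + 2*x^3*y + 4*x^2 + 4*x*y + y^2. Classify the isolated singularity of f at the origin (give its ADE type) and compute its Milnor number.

Type A_{4}, Milnor number mu = 4.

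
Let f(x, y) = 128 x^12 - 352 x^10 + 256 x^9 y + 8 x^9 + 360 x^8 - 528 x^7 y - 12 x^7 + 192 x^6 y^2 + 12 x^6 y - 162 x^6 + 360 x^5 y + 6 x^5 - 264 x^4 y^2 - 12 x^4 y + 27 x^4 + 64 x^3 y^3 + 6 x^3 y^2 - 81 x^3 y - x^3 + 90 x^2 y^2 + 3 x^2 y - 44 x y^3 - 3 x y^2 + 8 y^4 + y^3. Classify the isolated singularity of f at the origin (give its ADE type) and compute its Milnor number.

The Hessian of f at 0 is [[0, 0], [0, 0]] with rank 0, so corank 2. A Groebner basis of the Jacobian ideal J(f) in C{x,y} is {x^2/3 - 2*x*y/3 + y^4 - y^3/9 + y^2/3, x^3 - 5*x^2/3 + 10*x*y/3 - 4*y^3/9 - 5*y^2/3, x^2*y - 11*x^2/9 + 22*x*y/9 - 16*y^3/27 - 11*y^2/9, -2*x^2/3 + x*y^2 + 4*x*y/3 - 7*y^3/9 - 2*y^2/3}; counting standard monomials gives mu = 7. Corank 2; j^3 = -(x - y)^3 is a perfect cube, so E-series; the 4-jet and mu = 7 give E_7.

Type E7, Milnor number mu = 7.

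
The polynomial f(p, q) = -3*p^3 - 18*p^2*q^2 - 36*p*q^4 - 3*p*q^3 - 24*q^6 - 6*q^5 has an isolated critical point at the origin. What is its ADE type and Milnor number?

Type E_7, Milnor number mu = 7.

The Hessian of f at 0 is [[0, 0], [0, 0]] with rank 0, so corank 2. A Groebner basis of the Jacobian ideal J(f) in C{p,q} is {-p^2/4 + q^4 - q^3/12, p^3, p^2*q + p^2/12 + q^3/36, p^2/2 + p*q^2 + q^3/6}; counting standard monomials gives mu = 7. Corank 2; j^3 = -3*p^3 is a perfect cube, so E-series; the 4-jet and mu = 7 give E_7.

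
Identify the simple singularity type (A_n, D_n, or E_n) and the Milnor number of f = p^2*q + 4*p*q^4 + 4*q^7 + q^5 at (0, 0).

Type D_6, Milnor number mu = 6.

The Hessian of f at 0 has rank 0. Corank 2; j^3 = p^2*q has shape L^2 M (L != M), so D-series; mu = 6 gives D_6.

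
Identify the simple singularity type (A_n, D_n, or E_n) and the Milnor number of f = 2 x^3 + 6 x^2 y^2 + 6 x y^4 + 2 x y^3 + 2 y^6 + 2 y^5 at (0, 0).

The Hessian of f at 0 is [[0, 0], [0, 0]] with rank 0, so corank 2. A Groebner basis of the Jacobian ideal J(f) in C{x,y} is {-x^2 + y^4 - y^3/3, x^3, x^2*y + x^2/3 + y^3/9, x^2 + x*y^2 + y^3/3}; counting standard monomials gives mu = 7. Corank 2; j^3 = 2*x^3 is a perfect cube, so E-series; the 4-jet and mu = 7 give E_7.

Type E_{7}, Milnor number mu = 7.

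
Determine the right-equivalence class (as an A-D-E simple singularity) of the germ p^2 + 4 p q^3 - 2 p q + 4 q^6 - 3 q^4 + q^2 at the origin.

The Hessian of f at 0 has rank 1. Corank 1: A-series; mu = 3 gives A_3.

A3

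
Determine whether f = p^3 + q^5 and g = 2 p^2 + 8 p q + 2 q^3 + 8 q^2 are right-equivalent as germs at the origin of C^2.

No.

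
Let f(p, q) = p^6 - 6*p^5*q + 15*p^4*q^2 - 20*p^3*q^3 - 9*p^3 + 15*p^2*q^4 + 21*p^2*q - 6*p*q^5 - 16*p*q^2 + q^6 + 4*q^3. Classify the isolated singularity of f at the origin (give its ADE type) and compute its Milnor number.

The Hessian of f at 0 has rank 0. Corank 2; j^3 = -(p - q)*(3*p - 2*q)^2 has shape L^2 M (L != M), so D-series; mu = 7 gives D_7.

Type D_{7}, Milnor number mu = 7.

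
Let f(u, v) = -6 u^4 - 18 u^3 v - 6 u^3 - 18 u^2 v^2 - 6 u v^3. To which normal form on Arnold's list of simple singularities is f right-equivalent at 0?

E_7

The Hessian of f at 0 has rank 0. Corank 2; j^3 = -6*u^3 is a perfect cube, so E-series; the 4-jet and mu = 7 give E_7.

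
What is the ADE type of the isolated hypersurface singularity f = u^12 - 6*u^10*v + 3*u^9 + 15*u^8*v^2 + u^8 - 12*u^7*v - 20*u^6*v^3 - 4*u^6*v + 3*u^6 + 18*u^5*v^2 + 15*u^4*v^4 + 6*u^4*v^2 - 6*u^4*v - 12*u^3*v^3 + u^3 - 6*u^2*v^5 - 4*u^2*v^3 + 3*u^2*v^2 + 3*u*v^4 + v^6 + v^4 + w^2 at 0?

The Hessian of f at 0 has rank 1. Corank 2; j^3 = u^3 is a perfect cube, so E-series; the 4-jet and mu = 6 give E_6.

E_6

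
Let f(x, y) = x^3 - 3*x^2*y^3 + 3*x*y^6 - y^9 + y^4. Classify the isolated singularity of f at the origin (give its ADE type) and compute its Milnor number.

The Hessian of f at 0 is [[0, 0], [0, 0]] with rank 0, so corank 2. A Groebner basis of the Jacobian ideal J(f) in C{x,y} is {y^3, x^2}; counting standard monomials gives mu = 6. Corank 2; j^3 = x^3 is a perfect cube, so E-series; the 4-jet and mu = 6 give E_6.

Type E_{6}, Milnor number mu = 6.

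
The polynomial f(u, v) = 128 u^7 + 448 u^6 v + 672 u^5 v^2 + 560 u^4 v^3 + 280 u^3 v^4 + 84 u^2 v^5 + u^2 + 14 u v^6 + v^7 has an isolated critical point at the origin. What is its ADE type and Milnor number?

The Hessian of f at 0 has rank 1. Corank 1: A-series; mu = 6 gives A_6.

Type A_6, Milnor number mu = 6.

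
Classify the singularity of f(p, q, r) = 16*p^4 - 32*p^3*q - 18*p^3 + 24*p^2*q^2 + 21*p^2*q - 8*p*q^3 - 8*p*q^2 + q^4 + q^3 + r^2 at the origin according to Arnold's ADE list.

The Hessian of f at 0 is [[0, 0, 0], [0, 0, 0], [0, 0, 2]] with rank 1, so corank 2. A Groebner basis of the Jacobian ideal J(f) in C{p,q,r} is {p*q^2 + 27*p*q/8 - 9*q^2/8, 81*p*q/8 + q^3 - 27*q^2/8, p^2 - 5*p*q/6 + q^2/6, r}; counting standard monomials gives mu = 5. Corank 2; j^3 = -(2*p - q)*(3*p - q)^2 has shape L^2 M (L != M), so D-series; mu = 5 gives D_5.

D5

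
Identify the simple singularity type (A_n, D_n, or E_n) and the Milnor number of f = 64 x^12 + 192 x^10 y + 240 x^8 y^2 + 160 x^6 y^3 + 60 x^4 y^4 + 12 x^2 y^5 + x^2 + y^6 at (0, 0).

Type A_{5}, Milnor number mu = 5.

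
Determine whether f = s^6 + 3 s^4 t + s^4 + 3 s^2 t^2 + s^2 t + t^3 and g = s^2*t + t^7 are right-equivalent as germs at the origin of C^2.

No.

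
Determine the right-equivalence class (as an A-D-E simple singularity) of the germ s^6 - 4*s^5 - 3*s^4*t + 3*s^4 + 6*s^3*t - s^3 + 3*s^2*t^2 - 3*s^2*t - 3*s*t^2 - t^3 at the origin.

The Hessian of f at 0 is [[0, 0], [0, 0]] with rank 0, so corank 2. A Groebner basis of the Jacobian ideal J(f) in C{s,t} is {-3*s^2/8 + s*t^3 + 3*s*t^2/4 - 3*s*t/4 + 3*t^3/4 - 3*t^2/8, s^2/2 - s*t^2 + s*t + t^4 - t^3 + t^2/2, s^3 - 3*s^2/4 - 3*s*t^2/2 - 3*s*t/2 - t^3/2 - 3*t^2/4, s^2*t + s^2/4 + 3*s*t^2/2 + s*t/2 + t^3/2 + t^2/4}; counting standard monomials gives mu = 8. Corank 2; j^3 = -(s + t)^3 is a perfect cube, so E-series; the 5-jet and mu = 8 give E_8.

E_{8}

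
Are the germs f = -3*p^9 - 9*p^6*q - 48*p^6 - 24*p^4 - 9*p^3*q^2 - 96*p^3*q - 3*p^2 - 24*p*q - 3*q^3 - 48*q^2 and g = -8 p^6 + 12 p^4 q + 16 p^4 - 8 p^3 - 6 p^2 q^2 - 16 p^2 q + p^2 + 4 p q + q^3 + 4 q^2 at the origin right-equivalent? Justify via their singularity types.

Yes.

The Hessian of f at 0 has rank 1. Corank 1: A-series; mu = 2 gives A_2. The Hessian of g at 0 has rank 1. Corank 1: A-series; mu = 2 gives A_2. Both have type A_2, hence right-equivalent.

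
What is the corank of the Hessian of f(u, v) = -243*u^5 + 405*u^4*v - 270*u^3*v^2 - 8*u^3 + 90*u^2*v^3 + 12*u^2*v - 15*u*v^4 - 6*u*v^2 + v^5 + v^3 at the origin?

Hessian at 0 has rank 0.

2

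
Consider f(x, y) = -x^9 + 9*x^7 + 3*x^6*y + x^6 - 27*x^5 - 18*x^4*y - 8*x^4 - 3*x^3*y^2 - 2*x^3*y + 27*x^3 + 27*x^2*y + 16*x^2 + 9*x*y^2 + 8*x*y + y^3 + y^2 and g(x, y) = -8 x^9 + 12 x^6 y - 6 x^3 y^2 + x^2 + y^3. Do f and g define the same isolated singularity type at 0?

Yes.

The Hessian of f at 0 is [[32, 8], [8, 2]] with rank 1, so corank 1. A Groebner basis of the Jacobian ideal J(f) in C{x,y} is {y^2, x + y/4}; counting standard monomials gives mu = 2. Corank 1: A-series; mu = 2 gives A_2. The Hessian of g at 0 is [[2, 0], [0, 0]] with rank 1, so corank 1. A Groebner basis of the Jacobian ideal J(g) in C{x,y} is {y^2, x}; counting standard monomials gives mu = 2. Corank 1: A-series; mu = 2 gives A_2. Both have type A_2, hence right-equivalent.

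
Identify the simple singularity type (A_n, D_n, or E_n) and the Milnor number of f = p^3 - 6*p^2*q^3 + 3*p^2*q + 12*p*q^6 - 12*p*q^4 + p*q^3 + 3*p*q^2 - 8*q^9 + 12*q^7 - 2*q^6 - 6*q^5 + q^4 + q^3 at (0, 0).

Type E7, Milnor number mu = 7.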